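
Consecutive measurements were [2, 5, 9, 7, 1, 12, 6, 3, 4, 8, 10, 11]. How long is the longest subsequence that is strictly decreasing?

4

Negate each value so 'decreasing' becomes 'increasing', then run patience tails on the negated sequence:
-2 → extends → [-2]
-5 → replaces -2 → [-5]
-9 → replaces -5 → [-9]
-7 → extends → [-9, -7]
-1 → extends → [-9, -7, -1]
-12 → replaces -9 → [-12, -7, -1]
-6 → replaces -1 → [-12, -7, -6]
-3 → extends → [-12, -7, -6, -3]
-4 → replaces -3 → [-12, -7, -6, -4]
-8 → replaces -7 → [-12, -8, -6, -4]
-10 → replaces -8 → [-12, -10, -6, -4]
-11 → replaces -10 → [-12, -11, -6, -4]
Four tails, so the longest strictly decreasing subsequence of the original has length 4.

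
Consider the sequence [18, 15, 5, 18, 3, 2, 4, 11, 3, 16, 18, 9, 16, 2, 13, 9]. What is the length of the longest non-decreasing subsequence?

5

Track the smallest tail for each achievable length (allowing ties):
18 → extends → [18]
15 → replaces 18 → [15]
5 → replaces 15 → [5]
18 → extends → [5, 18]
3 → replaces 5 → [3, 18]
2 → replaces 3 → [2, 18]
4 → replaces 18 → [2, 4]
11 → extends → [2, 4, 11]
3 → replaces 4 → [2, 3, 11]
16 → extends → [2, 3, 11, 16]
18 → extends → [2, 3, 11, 16, 18]
9 → replaces 11 → [2, 3, 9, 16, 18]
16 → replaces 18 → [2, 3, 9, 16, 16]
2 → replaces 3 → [2, 2, 9, 16, 16]
13 → replaces 16 → [2, 2, 9, 13, 16]
9 → replaces 13 → [2, 2, 9, 9, 16]
Five tails, so the longest non-decreasing subsequence has length 5 (e.g. 3, 4, 11, 16, 18).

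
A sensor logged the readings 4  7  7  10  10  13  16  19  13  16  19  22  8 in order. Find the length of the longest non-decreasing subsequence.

10

Track the smallest tail for each achievable length (allowing ties):
4 → extends → [4]
7 → extends → [4, 7]
7 → extends → [4, 7, 7]
10 → extends → [4, 7, 7, 10]
10 → extends → [4, 7, 7, 10, 10]
13 → extends → [4, 7, 7, 10, 10, 13]
16 → extends → [4, 7, 7, 10, 10, 13, 16]
19 → extends → [4, 7, 7, 10, 10, 13, 16, 19]
13 → replaces 16 → [4, 7, 7, 10, 10, 13, 13, 19]
16 → replaces 19 → [4, 7, 7, 10, 10, 13, 13, 16]
19 → extends → [4, 7, 7, 10, 10, 13, 13, 16, 19]
22 → extends → [4, 7, 7, 10, 10, 13, 13, 16, 19, 22]
8 → replaces 10 → [4, 7, 7, 8, 10, 13, 13, 16, 19, 22]
Ten tails, so the longest non-decreasing subsequence has length 10 (e.g. 4, 7, 7, 10, 10, 13, 16, 19, 19, 22).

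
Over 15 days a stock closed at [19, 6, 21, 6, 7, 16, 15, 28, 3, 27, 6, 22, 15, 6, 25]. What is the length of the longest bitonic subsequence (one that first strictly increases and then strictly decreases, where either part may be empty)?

8

inc[i] = longest strictly increasing subsequence ending at i; dec[i] = longest strictly decreasing subsequence starting at i:
i:      1  2  3  4  5  6  7  8  9 10 11 12 13 14 15
a[i]:  19  6 21  6  7 16 15 28  3 27  6 22 15  6 25
inc:    1  1  2  1  2  3  3  4  1  4  2  4  3  2  5
dec:    4  2  4  2  2  3  2  5  1  4  1  3  2  1  1
Best peak at i=8 (value 28): inc=4, dec=5, length 4+5−1 = 8.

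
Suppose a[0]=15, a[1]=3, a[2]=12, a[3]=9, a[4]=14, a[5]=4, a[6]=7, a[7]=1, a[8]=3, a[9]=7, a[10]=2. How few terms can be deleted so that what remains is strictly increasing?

8

Fewest deletions = n − (longest strictly increasing subsequence).
Patience tails:
15 → extends → [15]
3 → replaces 15 → [3]
12 → extends → [3, 12]
9 → replaces 12 → [3, 9]
14 → extends → [3, 9, 14]
4 → replaces 9 → [3, 4, 14]
7 → replaces 14 → [3, 4, 7]
1 → replaces 3 → [1, 4, 7]
3 → replaces 4 → [1, 3, 7]
7 → already a tail → [1, 3, 7]
2 → replaces 3 → [1, 2, 7]
Longest strictly increasing subsequence has length 3, so deletions = 11 − 3 = 8.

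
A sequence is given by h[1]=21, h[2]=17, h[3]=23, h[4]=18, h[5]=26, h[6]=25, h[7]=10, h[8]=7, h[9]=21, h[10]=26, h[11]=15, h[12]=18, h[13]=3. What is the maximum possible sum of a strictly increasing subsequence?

Let S[i] be the best sum of a strictly increasing subsequence ending at i:
i:      1  2  3  4  5  6  7  8  9 10 11 12 13
h[i]:  21 17 23 18 26 25 10  7 21 26 15 18  3
S:     21 17 44 35 70 69 10  7 56 95 25 43  3
Maximum is 95 (e.g. 21 + 23 + 25 + 26).

95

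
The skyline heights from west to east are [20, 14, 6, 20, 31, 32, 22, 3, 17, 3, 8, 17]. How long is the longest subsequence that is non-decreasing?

Track the smallest tail for each achievable length (allowing ties):
20 → extends → [20]
14 → replaces 20 → [14]
6 → replaces 14 → [6]
20 → extends → [6, 20]
31 → extends → [6, 20, 31]
32 → extends → [6, 20, 31, 32]
22 → replaces 31 → [6, 20, 22, 32]
3 → replaces 6 → [3, 20, 22, 32]
17 → replaces 20 → [3, 17, 22, 32]
3 → replaces 17 → [3, 3, 22, 32]
8 → replaces 22 → [3, 3, 8, 32]
17 → replaces 32 → [3, 3, 8, 17]
Four tails, so the longest non-decreasing subsequence has length 4 (e.g. 20, 20, 31, 32).

4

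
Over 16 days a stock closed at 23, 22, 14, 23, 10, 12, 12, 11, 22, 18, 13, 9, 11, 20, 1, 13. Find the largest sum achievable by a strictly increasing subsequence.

Let S[i] be the best sum of a strictly increasing subsequence ending at i:
i:      1  2  3  4  5  6  7  8  9 10 11 12 13 14 15 16
a[i]:  23 22 14 23 10 12 12 11 22 18 13  9 11 20  1 13
S:     23 22 14 45 10 22 22 21 44 40 35  9 21 60  1 35
Maximum is 60 (e.g. 10 + 12 + 18 + 20).

60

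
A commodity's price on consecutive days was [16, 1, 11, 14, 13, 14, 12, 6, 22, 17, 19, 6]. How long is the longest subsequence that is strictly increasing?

6

Track the smallest tail for each achievable length (strict):
16 → extends → [16]
1 → replaces 16 → [1]
11 → extends → [1, 11]
14 → extends → [1, 11, 14]
13 → replaces 14 → [1, 11, 13]
14 → extends → [1, 11, 13, 14]
12 → replaces 13 → [1, 11, 12, 14]
6 → replaces 11 → [1, 6, 12, 14]
22 → extends → [1, 6, 12, 14, 22]
17 → replaces 22 → [1, 6, 12, 14, 17]
19 → extends → [1, 6, 12, 14, 17, 19]
6 → already a tail → [1, 6, 12, 14, 17, 19]
Six tails, so the longest strictly increasing subsequence has length 6 (e.g. 1, 11, 13, 14, 17, 19).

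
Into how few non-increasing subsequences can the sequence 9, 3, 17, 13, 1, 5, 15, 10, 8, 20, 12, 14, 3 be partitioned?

Place each on the leftmost legal pile:
9 → new pile 1 (tops now [9])
3 → pile 1 (tops now [3])
17 → new pile 2 (tops now [3, 17])
13 → pile 2 (tops now [3, 13])
1 → pile 1 (tops now [1, 13])
5 → pile 2 (tops now [1, 5])
15 → new pile 3 (tops now [1, 5, 15])
10 → pile 3 (tops now [1, 5, 10])
8 → pile 3 (tops now [1, 5, 8])
20 → new pile 4 (tops now [1, 5, 8, 20])
12 → pile 4 (tops now [1, 5, 8, 12])
14 → new pile 5 (tops now [1, 5, 8, 12, 14])
3 → pile 2 (tops now [1, 3, 8, 12, 14])
Five piles.

5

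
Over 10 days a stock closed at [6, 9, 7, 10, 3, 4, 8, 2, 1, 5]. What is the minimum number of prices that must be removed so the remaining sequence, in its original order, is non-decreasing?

Fewest deletions = n − (longest non-decreasing subsequence).
Patience tails:
6 → extends → [6]
9 → extends → [6, 9]
7 → replaces 9 → [6, 7]
10 → extends → [6, 7, 10]
3 → replaces 6 → [3, 7, 10]
4 → replaces 7 → [3, 4, 10]
8 → replaces 10 → [3, 4, 8]
2 → replaces 3 → [2, 4, 8]
1 → replaces 2 → [1, 4, 8]
5 → replaces 8 → [1, 4, 5]
Longest non-decreasing subsequence has length 3, so deletions = 10 − 3 = 7.

7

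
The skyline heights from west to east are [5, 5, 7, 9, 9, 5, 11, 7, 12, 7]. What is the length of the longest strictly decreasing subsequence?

Negate each value so 'decreasing' becomes 'increasing', then run patience tails on the negated sequence:
-5 → extends → [-5]
-5 → already a tail → [-5]
-7 → replaces -5 → [-7]
-9 → replaces -7 → [-9]
-9 → already a tail → [-9]
-5 → extends → [-9, -5]
-11 → replaces -9 → [-11, -5]
-7 → replaces -5 → [-11, -7]
-12 → replaces -11 → [-12, -7]
-7 → already a tail → [-12, -7]
Two tails, so the longest strictly decreasing subsequence of the original has length 2.

2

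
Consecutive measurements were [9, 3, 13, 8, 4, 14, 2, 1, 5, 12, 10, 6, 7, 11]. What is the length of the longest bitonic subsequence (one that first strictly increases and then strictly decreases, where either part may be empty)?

6

inc[i] = longest strictly increasing subsequence ending at i; dec[i] = longest strictly decreasing subsequence starting at i:
i:      1  2  3  4  5  6  7  8  9 10 11 12 13 14
a[i]:   9  3 13  8  4 14  2  1  5 12 10  6  7 11
inc:    1  1  2  2  2  3  1  1  3  4  4  4  5  6
dec:    5  3  5  4  3  4  2  1  1  3  2  1  1  1
Best peak at i=3 (value 13): inc=2, dec=5, length 2+5−1 = 6.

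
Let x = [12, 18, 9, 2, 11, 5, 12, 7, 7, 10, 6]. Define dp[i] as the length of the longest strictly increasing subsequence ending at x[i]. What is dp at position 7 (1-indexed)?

dp[i] = 1 + max{dp[j] : j<i, x[j]<x[i]} (or 1 if no such j):
i:      1  2  3  4  5  6  7  8  9 10 11
x[i]:  12 18  9  2 11  5 12  7  7 10  6
dp:     1  2  1  1  2  2  3  3  3  4  3
At index 7 the value is 3.

3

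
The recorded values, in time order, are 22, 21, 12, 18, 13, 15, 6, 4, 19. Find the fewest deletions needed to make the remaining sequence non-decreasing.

Fewest deletions = n − (longest non-decreasing subsequence).
Patience tails:
22 → extends → [22]
21 → replaces 22 → [21]
12 → replaces 21 → [12]
18 → extends → [12, 18]
13 → replaces 18 → [12, 13]
15 → extends → [12, 13, 15]
6 → replaces 12 → [6, 13, 15]
4 → replaces 6 → [4, 13, 15]
19 → extends → [4, 13, 15, 19]
Longest non-decreasing subsequence has length 4, so deletions = 9 − 4 = 5.

5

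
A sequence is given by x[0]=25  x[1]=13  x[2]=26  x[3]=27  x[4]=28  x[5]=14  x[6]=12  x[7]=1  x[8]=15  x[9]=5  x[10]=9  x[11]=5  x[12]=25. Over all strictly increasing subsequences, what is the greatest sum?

Let S[i] be the best sum of a strictly increasing subsequence ending at i:
i:       0   1   2   3   4   5   6   7   8   9  10  11  12
x[i]:   25  13  26  27  28  14  12   1  15   5   9   5  25
S:      25  13  51  78 106  27  12   1  42   6  15   6  67
Maximum is 106 (e.g. 25 + 26 + 27 + 28).

106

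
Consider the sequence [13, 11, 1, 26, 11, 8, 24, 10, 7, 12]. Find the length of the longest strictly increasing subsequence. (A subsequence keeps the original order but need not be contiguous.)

4

Track the smallest tail for each achievable length (strict):
13 → extends → [13]
11 → replaces 13 → [11]
1 → replaces 11 → [1]
26 → extends → [1, 26]
11 → replaces 26 → [1, 11]
8 → replaces 11 → [1, 8]
24 → extends → [1, 8, 24]
10 → replaces 24 → [1, 8, 10]
7 → replaces 8 → [1, 7, 10]
12 → extends → [1, 7, 10, 12]
Four tails, so the longest strictly increasing subsequence has length 4 (e.g. 1, 8, 10, 12).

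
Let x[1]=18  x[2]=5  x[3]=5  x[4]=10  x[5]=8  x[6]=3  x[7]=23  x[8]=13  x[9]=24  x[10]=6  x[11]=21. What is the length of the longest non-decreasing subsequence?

5

Let dp[i] be the length of the longest such subsequence ending at index i:
i:      1  2  3  4  5  6  7  8  9 10 11
x[i]:  18  5  5 10  8  3 23 13 24  6 21
dp:     1  1  2  3  3  1  4  4  5  3  5
Maximum dp value is 5.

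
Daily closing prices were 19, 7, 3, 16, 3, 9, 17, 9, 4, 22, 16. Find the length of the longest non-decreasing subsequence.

5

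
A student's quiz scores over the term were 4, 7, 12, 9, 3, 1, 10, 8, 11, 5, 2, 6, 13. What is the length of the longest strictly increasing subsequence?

Track the smallest tail for each achievable length (strict):
4 → extends → [4]
7 → extends → [4, 7]
12 → extends → [4, 7, 12]
9 → replaces 12 → [4, 7, 9]
3 → replaces 4 → [3, 7, 9]
1 → replaces 3 → [1, 7, 9]
10 → extends → [1, 7, 9, 10]
8 → replaces 9 → [1, 7, 8, 10]
11 → extends → [1, 7, 8, 10, 11]
5 → replaces 7 → [1, 5, 8, 10, 11]
2 → replaces 5 → [1, 2, 8, 10, 11]
6 → replaces 8 → [1, 2, 6, 10, 11]
13 → extends → [1, 2, 6, 10, 11, 13]
Six tails, so the longest strictly increasing subsequence has length 6 (e.g. 4, 7, 9, 10, 11, 13).

6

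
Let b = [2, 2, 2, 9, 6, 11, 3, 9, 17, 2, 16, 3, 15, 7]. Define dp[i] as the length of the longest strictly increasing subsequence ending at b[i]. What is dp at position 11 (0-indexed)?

dp[i] = 1 + max{dp[j] : j<i, b[j]<b[i]} (or 1 if no such j):
i:      0  1  2  3  4  5  6  7  8  9 10 11 12 13
b[i]:   2  2  2  9  6 11  3  9 17  2 16  3 15  7
dp:     1  1  1  2  2  3  2  3  4  1  4  2  4  3
At index 11 the value is 2.

2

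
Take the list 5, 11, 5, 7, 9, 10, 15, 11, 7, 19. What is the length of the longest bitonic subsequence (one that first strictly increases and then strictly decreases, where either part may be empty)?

7

inc[i] = longest strictly increasing subsequence ending at i; dec[i] = longest strictly decreasing subsequence starting at i:
i:      1  2  3  4  5  6  7  8  9 10
a[i]:   5 11  5  7  9 10 15 11  7 19
inc:    1  2  1  2  3  4  5  5  2  6
dec:    1  3  1  1  2  2  3  2  1  1
Best peak at i=7 (value 15): inc=5, dec=3, length 5+3−1 = 7.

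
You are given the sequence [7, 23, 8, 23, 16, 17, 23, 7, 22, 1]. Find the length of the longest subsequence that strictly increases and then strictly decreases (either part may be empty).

7

inc[i] = longest strictly increasing subsequence ending at i; dec[i] = longest strictly decreasing subsequence starting at i:
i:      1  2  3  4  5  6  7  8  9 10
a[i]:   7 23  8 23 16 17 23  7 22  1
inc:    1  2  2  3  3  4  5  1  5  1
dec:    2  4  3  4  3  3  3  2  2  1
Best peak at i=7 (value 23): inc=5, dec=3, length 5+3−1 = 7.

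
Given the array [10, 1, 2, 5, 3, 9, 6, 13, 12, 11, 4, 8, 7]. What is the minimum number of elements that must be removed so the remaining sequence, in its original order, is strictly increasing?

8

Fewest deletions = n − (longest strictly increasing subsequence).
Patience tails:
10 → extends → [10]
1 → replaces 10 → [1]
2 → extends → [1, 2]
5 → extends → [1, 2, 5]
3 → replaces 5 → [1, 2, 3]
9 → extends → [1, 2, 3, 9]
6 → replaces 9 → [1, 2, 3, 6]
13 → extends → [1, 2, 3, 6, 13]
12 → replaces 13 → [1, 2, 3, 6, 12]
11 → replaces 12 → [1, 2, 3, 6, 11]
4 → replaces 6 → [1, 2, 3, 4, 11]
8 → replaces 11 → [1, 2, 3, 4, 8]
7 → replaces 8 → [1, 2, 3, 4, 7]
Longest strictly increasing subsequence has length 5, so deletions = 13 − 5 = 8.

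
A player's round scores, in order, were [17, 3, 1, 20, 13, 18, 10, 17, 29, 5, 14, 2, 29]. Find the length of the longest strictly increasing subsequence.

4

Let dp[i] be the length of the longest such subsequence ending at index i:
i:      1  2  3  4  5  6  7  8  9 10 11 12 13
a[i]:  17  3  1 20 13 18 10 17 29  5 14  2 29
dp:     1  1  1  2  2  3  2  3  4  2  3  2  4
Maximum dp value is 4.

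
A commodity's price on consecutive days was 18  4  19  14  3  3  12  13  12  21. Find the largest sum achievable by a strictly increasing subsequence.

Let S[i] be the best sum of a strictly increasing subsequence ending at i:
i:      1  2  3  4  5  6  7  8  9 10
a[i]:  18  4 19 14  3  3 12 13 12 21
S:     18  4 37 18  3  3 16 29 16 58
Maximum is 58 (e.g. 18 + 19 + 21).

58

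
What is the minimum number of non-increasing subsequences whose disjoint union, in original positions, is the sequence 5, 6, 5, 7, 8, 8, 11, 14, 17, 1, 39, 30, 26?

8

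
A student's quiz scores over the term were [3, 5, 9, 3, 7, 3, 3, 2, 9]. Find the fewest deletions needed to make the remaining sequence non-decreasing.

4

Fewest deletions = n − (longest non-decreasing subsequence).
Patience tails:
3 → extends → [3]
5 → extends → [3, 5]
9 → extends → [3, 5, 9]
3 → replaces 5 → [3, 3, 9]
7 → replaces 9 → [3, 3, 7]
3 → replaces 7 → [3, 3, 3]
3 → extends → [3, 3, 3, 3]
2 → replaces 3 → [2, 3, 3, 3]
9 → extends → [2, 3, 3, 3, 9]
Longest non-decreasing subsequence has length 5, so deletions = 9 − 5 = 4.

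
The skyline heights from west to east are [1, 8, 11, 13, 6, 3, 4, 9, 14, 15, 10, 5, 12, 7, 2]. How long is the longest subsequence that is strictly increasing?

6

Track the smallest tail for each achievable length (strict):
1 → extends → [1]
8 → extends → [1, 8]
11 → extends → [1, 8, 11]
13 → extends → [1, 8, 11, 13]
6 → replaces 8 → [1, 6, 11, 13]
3 → replaces 6 → [1, 3, 11, 13]
4 → replaces 11 → [1, 3, 4, 13]
9 → replaces 13 → [1, 3, 4, 9]
14 → extends → [1, 3, 4, 9, 14]
15 → extends → [1, 3, 4, 9, 14, 15]
10 → replaces 14 → [1, 3, 4, 9, 10, 15]
5 → replaces 9 → [1, 3, 4, 5, 10, 15]
12 → replaces 15 → [1, 3, 4, 5, 10, 12]
7 → replaces 10 → [1, 3, 4, 5, 7, 12]
2 → replaces 3 → [1, 2, 4, 5, 7, 12]
Six tails, so the longest strictly increasing subsequence has length 6 (e.g. 1, 8, 11, 13, 14, 15).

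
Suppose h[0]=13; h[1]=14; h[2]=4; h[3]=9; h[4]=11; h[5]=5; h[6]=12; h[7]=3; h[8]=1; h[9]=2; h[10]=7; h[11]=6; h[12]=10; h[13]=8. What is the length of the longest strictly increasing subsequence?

4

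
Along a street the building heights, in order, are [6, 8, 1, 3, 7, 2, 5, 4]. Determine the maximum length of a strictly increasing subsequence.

3

Let dp[i] be the length of the longest such subsequence ending at index i:
i:     1 2 3 4 5 6 7 8
a[i]:  6 8 1 3 7 2 5 4
dp:    1 2 1 2 3 2 3 3
Maximum dp value is 3.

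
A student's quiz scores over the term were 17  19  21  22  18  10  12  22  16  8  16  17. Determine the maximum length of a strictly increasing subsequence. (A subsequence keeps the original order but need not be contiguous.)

Track the smallest tail for each achievable length (strict):
17 → extends → [17]
19 → extends → [17, 19]
21 → extends → [17, 19, 21]
22 → extends → [17, 19, 21, 22]
18 → replaces 19 → [17, 18, 21, 22]
10 → replaces 17 → [10, 18, 21, 22]
12 → replaces 18 → [10, 12, 21, 22]
22 → already a tail → [10, 12, 21, 22]
16 → replaces 21 → [10, 12, 16, 22]
8 → replaces 10 → [8, 12, 16, 22]
16 → already a tail → [8, 12, 16, 22]
17 → replaces 22 → [8, 12, 16, 17]
Four tails, so the longest strictly increasing subsequence has length 4 (e.g. 17, 19, 21, 22).

4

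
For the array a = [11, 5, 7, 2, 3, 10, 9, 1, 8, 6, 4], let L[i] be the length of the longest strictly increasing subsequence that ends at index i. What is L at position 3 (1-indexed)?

dp[i] = 1 + max{dp[j] : j<i, a[j]<a[i]} (or 1 if no such j):
i:      1  2  3  4  5  6  7  8  9 10 11
a[i]:  11  5  7  2  3 10  9  1  8  6  4
dp:     1  1  2  1  2  3  3  1  3  3  3
At index 3 the value is 2.

2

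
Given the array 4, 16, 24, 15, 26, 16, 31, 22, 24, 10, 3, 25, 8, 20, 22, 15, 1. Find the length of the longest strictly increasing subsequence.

6

Track the smallest tail for each achievable length (strict):
4 → extends → [4]
16 → extends → [4, 16]
24 → extends → [4, 16, 24]
15 → replaces 16 → [4, 15, 24]
26 → extends → [4, 15, 24, 26]
16 → replaces 24 → [4, 15, 16, 26]
31 → extends → [4, 15, 16, 26, 31]
22 → replaces 26 → [4, 15, 16, 22, 31]
24 → replaces 31 → [4, 15, 16, 22, 24]
10 → replaces 15 → [4, 10, 16, 22, 24]
3 → replaces 4 → [3, 10, 16, 22, 24]
25 → extends → [3, 10, 16, 22, 24, 25]
8 → replaces 10 → [3, 8, 16, 22, 24, 25]
20 → replaces 22 → [3, 8, 16, 20, 24, 25]
22 → replaces 24 → [3, 8, 16, 20, 22, 25]
15 → replaces 16 → [3, 8, 15, 20, 22, 25]
1 → replaces 3 → [1, 8, 15, 20, 22, 25]
Six tails, so the longest strictly increasing subsequence has length 6 (e.g. 4, 15, 16, 22, 24, 25).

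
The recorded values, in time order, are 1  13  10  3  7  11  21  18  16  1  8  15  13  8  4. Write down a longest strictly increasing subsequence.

1, 3, 7, 11, 21

Patience tails give the LIS length; then backtrack through the dp parents:
1 → extends → [1]
13 → extends → [1, 13]
10 → replaces 13 → [1, 10]
3 → replaces 10 → [1, 3]
7 → extends → [1, 3, 7]
11 → extends → [1, 3, 7, 11]
21 → extends → [1, 3, 7, 11, 21]
18 → replaces 21 → [1, 3, 7, 11, 18]
16 → replaces 18 → [1, 3, 7, 11, 16]
1 → already a tail → [1, 3, 7, 11, 16]
8 → replaces 11 → [1, 3, 7, 8, 16]
15 → replaces 16 → [1, 3, 7, 8, 15]
13 → replaces 15 → [1, 3, 7, 8, 13]
8 → already a tail → [1, 3, 7, 8, 13]
4 → replaces 7 → [1, 3, 4, 8, 13]
Length 5; one witness is 1, 3, 7, 11, 21.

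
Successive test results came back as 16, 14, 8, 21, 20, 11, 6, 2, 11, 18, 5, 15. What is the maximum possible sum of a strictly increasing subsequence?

37

Let S[i] be the best sum of a strictly increasing subsequence ending at i:
i:      1  2  3  4  5  6  7  8  9 10 11 12
a[i]:  16 14  8 21 20 11  6  2 11 18  5 15
S:     16 14  8 37 36 19  6  2 19 37  7 34
Maximum is 37 (e.g. 16 + 21).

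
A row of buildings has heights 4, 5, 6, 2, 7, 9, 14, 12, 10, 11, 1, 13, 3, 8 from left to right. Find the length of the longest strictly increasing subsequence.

8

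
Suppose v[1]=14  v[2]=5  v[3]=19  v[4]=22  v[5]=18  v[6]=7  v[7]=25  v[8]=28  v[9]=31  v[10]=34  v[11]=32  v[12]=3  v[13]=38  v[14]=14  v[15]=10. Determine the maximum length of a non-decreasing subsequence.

8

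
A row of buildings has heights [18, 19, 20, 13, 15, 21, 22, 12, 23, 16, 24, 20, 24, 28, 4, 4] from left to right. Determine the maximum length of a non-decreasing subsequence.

9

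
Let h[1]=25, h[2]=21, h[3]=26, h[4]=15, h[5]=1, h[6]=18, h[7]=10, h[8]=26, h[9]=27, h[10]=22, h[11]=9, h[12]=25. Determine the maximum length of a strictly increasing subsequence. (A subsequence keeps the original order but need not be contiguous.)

4

Let dp[i] be the length of the longest such subsequence ending at index i:
i:      1  2  3  4  5  6  7  8  9 10 11 12
h[i]:  25 21 26 15  1 18 10 26 27 22  9 25
dp:     1  1  2  1  1  2  2  3  4  3  2  4
Maximum dp value is 4.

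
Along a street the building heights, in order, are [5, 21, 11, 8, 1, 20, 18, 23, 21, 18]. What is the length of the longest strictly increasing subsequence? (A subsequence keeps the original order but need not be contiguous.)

4

Track the smallest tail for each achievable length (strict):
5 → extends → [5]
21 → extends → [5, 21]
11 → replaces 21 → [5, 11]
8 → replaces 11 → [5, 8]
1 → replaces 5 → [1, 8]
20 → extends → [1, 8, 20]
18 → replaces 20 → [1, 8, 18]
23 → extends → [1, 8, 18, 23]
21 → replaces 23 → [1, 8, 18, 21]
18 → already a tail → [1, 8, 18, 21]
Four tails, so the longest strictly increasing subsequence has length 4 (e.g. 5, 11, 20, 23).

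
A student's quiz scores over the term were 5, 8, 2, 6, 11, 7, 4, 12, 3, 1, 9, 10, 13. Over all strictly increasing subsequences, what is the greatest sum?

Let S[i] be the best sum of a strictly increasing subsequence ending at i:
i:      1  2  3  4  5  6  7  8  9 10 11 12 13
a[i]:   5  8  2  6 11  7  4 12  3  1  9 10 13
S:      5 13  2 11 24 18  6 36  5  1 27 37 50
Maximum is 50 (e.g. 5 + 6 + 7 + 9 + 10 + 13).

50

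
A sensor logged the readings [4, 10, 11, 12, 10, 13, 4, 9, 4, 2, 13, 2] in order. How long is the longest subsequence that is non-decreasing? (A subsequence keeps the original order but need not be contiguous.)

Track the smallest tail for each achievable length (allowing ties):
4 → extends → [4]
10 → extends → [4, 10]
11 → extends → [4, 10, 11]
12 → extends → [4, 10, 11, 12]
10 → replaces 11 → [4, 10, 10, 12]
13 → extends → [4, 10, 10, 12, 13]
4 → replaces 10 → [4, 4, 10, 12, 13]
9 → replaces 10 → [4, 4, 9, 12, 13]
4 → replaces 9 → [4, 4, 4, 12, 13]
2 → replaces 4 → [2, 4, 4, 12, 13]
13 → extends → [2, 4, 4, 12, 13, 13]
2 → replaces 4 → [2, 2, 4, 12, 13, 13]
Six tails, so the longest non-decreasing subsequence has length 6 (e.g. 4, 10, 11, 12, 13, 13).

6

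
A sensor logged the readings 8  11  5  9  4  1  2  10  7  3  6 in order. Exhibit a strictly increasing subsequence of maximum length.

Patience tails give the LIS length; then backtrack through the dp parents:
8 → extends → [8]
11 → extends → [8, 11]
5 → replaces 8 → [5, 11]
9 → replaces 11 → [5, 9]
4 → replaces 5 → [4, 9]
1 → replaces 4 → [1, 9]
2 → replaces 9 → [1, 2]
10 → extends → [1, 2, 10]
7 → replaces 10 → [1, 2, 7]
3 → replaces 7 → [1, 2, 3]
6 → extends → [1, 2, 3, 6]
Length 4; one witness is 1, 2, 3, 6.

1, 2, 3, 6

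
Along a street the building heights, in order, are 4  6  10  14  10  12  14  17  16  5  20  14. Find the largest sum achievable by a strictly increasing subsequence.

Let S[i] be the best sum of a strictly increasing subsequence ending at i:
i:      1  2  3  4  5  6  7  8  9 10 11 12
a[i]:   4  6 10 14 10 12 14 17 16  5 20 14
S:      4 10 20 34 20 32 46 63 62  9 83 46
Maximum is 83 (e.g. 4 + 6 + 10 + 12 + 14 + 17 + 20).

83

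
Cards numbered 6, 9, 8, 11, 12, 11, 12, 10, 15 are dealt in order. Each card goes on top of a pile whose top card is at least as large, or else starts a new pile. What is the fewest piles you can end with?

5

Place each on the leftmost legal pile:
6 → new pile 1 (tops now [6])
9 → new pile 2 (tops now [6, 9])
8 → pile 2 (tops now [6, 8])
11 → new pile 3 (tops now [6, 8, 11])
12 → new pile 4 (tops now [6, 8, 11, 12])
11 → pile 3 (tops now [6, 8, 11, 12])
12 → pile 4 (tops now [6, 8, 11, 12])
10 → pile 3 (tops now [6, 8, 10, 12])
15 → new pile 5 (tops now [6, 8, 10, 12, 15])
Five piles.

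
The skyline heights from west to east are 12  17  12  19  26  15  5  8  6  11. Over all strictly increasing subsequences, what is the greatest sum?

74

Let S[i] be the best sum of a strictly increasing subsequence ending at i:
i:      1  2  3  4  5  6  7  8  9 10
a[i]:  12 17 12 19 26 15  5  8  6 11
S:     12 29 12 48 74 27  5 13 11 24
Maximum is 74 (e.g. 12 + 17 + 19 + 26).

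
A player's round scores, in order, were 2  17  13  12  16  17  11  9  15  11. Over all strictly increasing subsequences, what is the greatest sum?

48

Let S[i] be the best sum of a strictly increasing subsequence ending at i:
i:      1  2  3  4  5  6  7  8  9 10
a[i]:   2 17 13 12 16 17 11  9 15 11
S:      2 19 15 14 31 48 13 11 30 22
Maximum is 48 (e.g. 2 + 13 + 16 + 17).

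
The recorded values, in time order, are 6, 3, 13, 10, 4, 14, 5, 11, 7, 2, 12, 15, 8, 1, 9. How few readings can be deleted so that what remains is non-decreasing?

9

Fewest deletions = n − (longest non-decreasing subsequence).
Patience tails:
6 → extends → [6]
3 → replaces 6 → [3]
13 → extends → [3, 13]
10 → replaces 13 → [3, 10]
4 → replaces 10 → [3, 4]
14 → extends → [3, 4, 14]
5 → replaces 14 → [3, 4, 5]
11 → extends → [3, 4, 5, 11]
7 → replaces 11 → [3, 4, 5, 7]
2 → replaces 3 → [2, 4, 5, 7]
12 → extends → [2, 4, 5, 7, 12]
15 → extends → [2, 4, 5, 7, 12, 15]
8 → replaces 12 → [2, 4, 5, 7, 8, 15]
1 → replaces 2 → [1, 4, 5, 7, 8, 15]
9 → replaces 15 → [1, 4, 5, 7, 8, 9]
Longest non-decreasing subsequence has length 6, so deletions = 15 − 6 = 9.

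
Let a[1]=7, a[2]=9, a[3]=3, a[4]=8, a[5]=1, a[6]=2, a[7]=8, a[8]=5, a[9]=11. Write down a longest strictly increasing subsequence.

1, 2, 8, 11

Patience tails give the LIS length; then backtrack through the dp parents:
7 → extends → [7]
9 → extends → [7, 9]
3 → replaces 7 → [3, 9]
8 → replaces 9 → [3, 8]
1 → replaces 3 → [1, 8]
2 → replaces 8 → [1, 2]
8 → extends → [1, 2, 8]
5 → replaces 8 → [1, 2, 5]
11 → extends → [1, 2, 5, 11]
Length 4; one witness is 1, 2, 8, 11.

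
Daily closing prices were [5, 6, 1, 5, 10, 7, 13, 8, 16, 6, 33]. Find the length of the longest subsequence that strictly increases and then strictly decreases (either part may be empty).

inc[i] = longest strictly increasing subsequence ending at i; dec[i] = longest strictly decreasing subsequence starting at i:
i:      1  2  3  4  5  6  7  8  9 10 11
a[i]:   5  6  1  5 10  7 13  8 16  6 33
inc:    1  2  1  2  3  3  4  4  5  3  6
dec:    2  2  1  1  3  2  3  2  2  1  1
Best peak at i=7 (value 13): inc=4, dec=3, length 4+3−1 = 6.

6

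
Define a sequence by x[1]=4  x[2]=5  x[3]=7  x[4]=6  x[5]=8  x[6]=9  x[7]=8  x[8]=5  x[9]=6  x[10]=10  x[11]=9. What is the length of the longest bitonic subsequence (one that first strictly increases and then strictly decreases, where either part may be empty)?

inc[i] = longest strictly increasing subsequence ending at i; dec[i] = longest strictly decreasing subsequence starting at i:
i:      1  2  3  4  5  6  7  8  9 10 11
x[i]:   4  5  7  6  8  9  8  5  6 10  9
inc:    1  2  3  3  4  5  4  2  3  6  5
dec:    1  1  3  2  2  3  2  1  1  2  1
Best peak at i=6 (value 9): inc=5, dec=3, length 5+3−1 = 7.

7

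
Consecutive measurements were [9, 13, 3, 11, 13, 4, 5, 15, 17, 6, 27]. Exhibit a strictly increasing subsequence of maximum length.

9, 11, 13, 15, 17, 27

Patience tails give the LIS length; then backtrack through the dp parents:
9 → extends → [9]
13 → extends → [9, 13]
3 → replaces 9 → [3, 13]
11 → replaces 13 → [3, 11]
13 → extends → [3, 11, 13]
4 → replaces 11 → [3, 4, 13]
5 → replaces 13 → [3, 4, 5]
15 → extends → [3, 4, 5, 15]
17 → extends → [3, 4, 5, 15, 17]
6 → replaces 15 → [3, 4, 5, 6, 17]
27 → extends → [3, 4, 5, 6, 17, 27]
Length 6; one witness is 9, 11, 13, 15, 17, 27.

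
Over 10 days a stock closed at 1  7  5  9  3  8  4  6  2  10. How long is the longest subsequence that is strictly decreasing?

Negate each value so 'decreasing' becomes 'increasing', then run patience tails on the negated sequence:
-1 → extends → [-1]
-7 → replaces -1 → [-7]
-5 → extends → [-7, -5]
-9 → replaces -7 → [-9, -5]
-3 → extends → [-9, -5, -3]
-8 → replaces -5 → [-9, -8, -3]
-4 → replaces -3 → [-9, -8, -4]
-6 → replaces -4 → [-9, -8, -6]
-2 → extends → [-9, -8, -6, -2]
-10 → replaces -9 → [-10, -8, -6, -2]
Four tails, so the longest strictly decreasing subsequence of the original has length 4.

4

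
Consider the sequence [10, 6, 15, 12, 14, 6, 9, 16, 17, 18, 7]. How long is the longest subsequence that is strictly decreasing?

Let dp[i] be the longest strictly decreasing subsequence ending at i:
i:      1  2  3  4  5  6  7  8  9 10 11
a[i]:  10  6 15 12 14  6  9 16 17 18  7
dp:     1  2  1  2  2  3  3  1  1  1  4
Maximum is 4.

4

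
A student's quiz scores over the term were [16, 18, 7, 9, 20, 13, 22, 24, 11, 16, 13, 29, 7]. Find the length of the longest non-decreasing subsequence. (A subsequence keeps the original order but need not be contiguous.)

6

Track the smallest tail for each achievable length (allowing ties):
16 → extends → [16]
18 → extends → [16, 18]
7 → replaces 16 → [7, 18]
9 → replaces 18 → [7, 9]
20 → extends → [7, 9, 20]
13 → replaces 20 → [7, 9, 13]
22 → extends → [7, 9, 13, 22]
24 → extends → [7, 9, 13, 22, 24]
11 → replaces 13 → [7, 9, 11, 22, 24]
16 → replaces 22 → [7, 9, 11, 16, 24]
13 → replaces 16 → [7, 9, 11, 13, 24]
29 → extends → [7, 9, 11, 13, 24, 29]
7 → replaces 9 → [7, 7, 11, 13, 24, 29]
Six tails, so the longest non-decreasing subsequence has length 6 (e.g. 16, 18, 20, 22, 24, 29).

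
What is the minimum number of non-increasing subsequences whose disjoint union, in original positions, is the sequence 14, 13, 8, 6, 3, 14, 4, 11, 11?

3

Place each on the leftmost legal pile:
14 → new pile 1 (tops now [14])
13 → pile 1 (tops now [13])
8 → pile 1 (tops now [8])
6 → pile 1 (tops now [6])
3 → pile 1 (tops now [3])
14 → new pile 2 (tops now [3, 14])
4 → pile 2 (tops now [3, 4])
11 → new pile 3 (tops now [3, 4, 11])
11 → pile 3 (tops now [3, 4, 11])
Three piles.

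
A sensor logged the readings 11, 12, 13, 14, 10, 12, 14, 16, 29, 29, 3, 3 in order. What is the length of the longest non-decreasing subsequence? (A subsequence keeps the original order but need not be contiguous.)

8

Track the smallest tail for each achievable length (allowing ties):
11 → extends → [11]
12 → extends → [11, 12]
13 → extends → [11, 12, 13]
14 → extends → [11, 12, 13, 14]
10 → replaces 11 → [10, 12, 13, 14]
12 → replaces 13 → [10, 12, 12, 14]
14 → extends → [10, 12, 12, 14, 14]
16 → extends → [10, 12, 12, 14, 14, 16]
29 → extends → [10, 12, 12, 14, 14, 16, 29]
29 → extends → [10, 12, 12, 14, 14, 16, 29, 29]
3 → replaces 10 → [3, 12, 12, 14, 14, 16, 29, 29]
3 → replaces 12 → [3, 3, 12, 14, 14, 16, 29, 29]
Eight tails, so the longest non-decreasing subsequence has length 8 (e.g. 11, 12, 13, 14, 14, 16, 29, 29).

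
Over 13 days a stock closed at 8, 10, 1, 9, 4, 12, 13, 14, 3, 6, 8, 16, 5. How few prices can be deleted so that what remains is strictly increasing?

7

Fewest deletions = n − (longest strictly increasing subsequence).
Patience tails:
8 → extends → [8]
10 → extends → [8, 10]
1 → replaces 8 → [1, 10]
9 → replaces 10 → [1, 9]
4 → replaces 9 → [1, 4]
12 → extends → [1, 4, 12]
13 → extends → [1, 4, 12, 13]
14 → extends → [1, 4, 12, 13, 14]
3 → replaces 4 → [1, 3, 12, 13, 14]
6 → replaces 12 → [1, 3, 6, 13, 14]
8 → replaces 13 → [1, 3, 6, 8, 14]
16 → extends → [1, 3, 6, 8, 14, 16]
5 → replaces 6 → [1, 3, 5, 8, 14, 16]
Longest strictly increasing subsequence has length 6, so deletions = 13 − 6 = 7.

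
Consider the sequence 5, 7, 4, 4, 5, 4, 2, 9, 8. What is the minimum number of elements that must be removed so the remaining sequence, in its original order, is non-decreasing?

5

Fewest deletions = n − (longest non-decreasing subsequence).
i:     1 2 3 4 5 6 7 8 9
a[i]:  5 7 4 4 5 4 2 9 8
dp:    1 2 1 2 3 3 1 4 4
max dp = 4, so deletions = 9 − 4 = 5.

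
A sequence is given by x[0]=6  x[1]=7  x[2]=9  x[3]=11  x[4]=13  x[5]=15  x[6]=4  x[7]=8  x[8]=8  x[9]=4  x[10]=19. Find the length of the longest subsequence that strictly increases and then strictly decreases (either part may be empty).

8

inc[i] = longest strictly increasing subsequence ending at i; dec[i] = longest strictly decreasing subsequence starting at i:
i:      0  1  2  3  4  5  6  7  8  9 10
x[i]:   6  7  9 11 13 15  4  8  8  4 19
inc:    1  2  3  4  5  6  1  3  3  1  7
dec:    2  2  3  3  3  3  1  2  2  1  1
Best peak at i=5 (value 15): inc=6, dec=3, length 6+3−1 = 8.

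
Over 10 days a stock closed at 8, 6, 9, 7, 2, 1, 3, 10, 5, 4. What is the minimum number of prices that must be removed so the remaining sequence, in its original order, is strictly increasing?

Fewest deletions = n − (longest strictly increasing subsequence).
Patience tails:
8 → extends → [8]
6 → replaces 8 → [6]
9 → extends → [6, 9]
7 → replaces 9 → [6, 7]
2 → replaces 6 → [2, 7]
1 → replaces 2 → [1, 7]
3 → replaces 7 → [1, 3]
10 → extends → [1, 3, 10]
5 → replaces 10 → [1, 3, 5]
4 → replaces 5 → [1, 3, 4]
Longest strictly increasing subsequence has length 3, so deletions = 10 − 3 = 7.

7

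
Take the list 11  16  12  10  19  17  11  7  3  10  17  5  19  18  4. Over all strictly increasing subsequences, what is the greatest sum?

63

Let S[i] be the best sum of a strictly increasing subsequence ending at i:
i:      1  2  3  4  5  6  7  8  9 10 11 12 13 14 15
a[i]:  11 16 12 10 19 17 11  7  3 10 17  5 19 18  4
S:     11 27 23 10 46 44 21  7  3 17 44  8 63 62  7
Maximum is 63 (e.g. 11 + 16 + 17 + 19).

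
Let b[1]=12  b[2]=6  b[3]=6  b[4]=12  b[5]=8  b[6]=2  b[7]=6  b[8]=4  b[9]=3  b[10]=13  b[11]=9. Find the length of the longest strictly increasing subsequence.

Track the smallest tail for each achievable length (strict):
12 → extends → [12]
6 → replaces 12 → [6]
6 → already a tail → [6]
12 → extends → [6, 12]
8 → replaces 12 → [6, 8]
2 → replaces 6 → [2, 8]
6 → replaces 8 → [2, 6]
4 → replaces 6 → [2, 4]
3 → replaces 4 → [2, 3]
13 → extends → [2, 3, 13]
9 → replaces 13 → [2, 3, 9]
Three tails, so the longest strictly increasing subsequence has length 3 (e.g. 6, 12, 13).

3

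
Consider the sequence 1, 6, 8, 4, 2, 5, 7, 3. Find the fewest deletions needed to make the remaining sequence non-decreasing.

4

Fewest deletions = n − (longest non-decreasing subsequence).
i:     1 2 3 4 5 6 7 8
a[i]:  1 6 8 4 2 5 7 3
dp:    1 2 3 2 2 3 4 3
max dp = 4, so deletions = 8 − 4 = 4.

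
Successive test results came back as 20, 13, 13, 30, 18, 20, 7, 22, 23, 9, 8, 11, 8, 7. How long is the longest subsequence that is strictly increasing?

5

Track the smallest tail for each achievable length (strict):
20 → extends → [20]
13 → replaces 20 → [13]
13 → already a tail → [13]
30 → extends → [13, 30]
18 → replaces 30 → [13, 18]
20 → extends → [13, 18, 20]
7 → replaces 13 → [7, 18, 20]
22 → extends → [7, 18, 20, 22]
23 → extends → [7, 18, 20, 22, 23]
9 → replaces 18 → [7, 9, 20, 22, 23]
8 → replaces 9 → [7, 8, 20, 22, 23]
11 → replaces 20 → [7, 8, 11, 22, 23]
8 → already a tail → [7, 8, 11, 22, 23]
7 → already a tail → [7, 8, 11, 22, 23]
Five tails, so the longest strictly increasing subsequence has length 5 (e.g. 13, 18, 20, 22, 23).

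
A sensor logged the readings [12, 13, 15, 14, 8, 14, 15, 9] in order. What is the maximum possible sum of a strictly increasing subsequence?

Let S[i] be the best sum of a strictly increasing subsequence ending at i:
i:      1  2  3  4  5  6  7  8
a[i]:  12 13 15 14  8 14 15  9
S:     12 25 40 39  8 39 54 17
Maximum is 54 (e.g. 12 + 13 + 14 + 15).

54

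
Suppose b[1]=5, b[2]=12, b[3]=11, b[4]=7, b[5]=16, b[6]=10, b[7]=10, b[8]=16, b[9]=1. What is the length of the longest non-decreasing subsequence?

5

Let dp[i] be the length of the longest such subsequence ending at index i:
i:      1  2  3  4  5  6  7  8  9
b[i]:   5 12 11  7 16 10 10 16  1
dp:     1  2  2  2  3  3  4  5  1
Maximum dp value is 5.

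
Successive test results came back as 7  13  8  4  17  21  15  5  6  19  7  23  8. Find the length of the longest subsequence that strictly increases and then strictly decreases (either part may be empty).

6

inc[i] = longest strictly increasing subsequence ending at i; dec[i] = longest strictly decreasing subsequence starting at i:
i:      1  2  3  4  5  6  7  8  9 10 11 12 13
a[i]:   7 13  8  4 17 21 15  5  6 19  7 23  8
inc:    1  2  2  1  3  4  3  2  3  4  4  5  5
dec:    2  3  2  1  3  3  2  1  1  2  1  2  1
Best peak at i=6 (value 21): inc=4, dec=3, length 4+3−1 = 6.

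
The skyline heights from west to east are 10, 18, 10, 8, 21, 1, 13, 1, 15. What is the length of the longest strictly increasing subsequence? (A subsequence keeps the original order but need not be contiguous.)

3

Let dp[i] be the length of the longest such subsequence ending at index i:
i:      1  2  3  4  5  6  7  8  9
a[i]:  10 18 10  8 21  1 13  1 15
dp:     1  2  1  1  3  1  2  1  3
Maximum dp value is 3.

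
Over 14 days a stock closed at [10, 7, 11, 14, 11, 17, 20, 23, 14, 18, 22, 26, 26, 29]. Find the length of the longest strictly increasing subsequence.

Let dp[i] be the length of the longest such subsequence ending at index i:
i:      1  2  3  4  5  6  7  8  9 10 11 12 13 14
a[i]:  10  7 11 14 11 17 20 23 14 18 22 26 26 29
dp:     1  1  2  3  2  4  5  6  3  5  6  7  7  8
Maximum dp value is 8.

8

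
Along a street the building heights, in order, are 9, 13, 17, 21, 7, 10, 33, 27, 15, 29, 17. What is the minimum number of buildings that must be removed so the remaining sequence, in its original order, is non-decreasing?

5

Fewest deletions = n − (longest non-decreasing subsequence).
i:      1  2  3  4  5  6  7  8  9 10 11
a[i]:   9 13 17 21  7 10 33 27 15 29 17
dp:     1  2  3  4  1  2  5  5  3  6  4
max dp = 6, so deletions = 11 − 6 = 5.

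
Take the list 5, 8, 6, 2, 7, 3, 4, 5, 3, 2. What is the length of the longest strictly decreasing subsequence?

Negate each value so 'decreasing' becomes 'increasing', then run patience tails on the negated sequence:
-5 → extends → [-5]
-8 → replaces -5 → [-8]
-6 → extends → [-8, -6]
-2 → extends → [-8, -6, -2]
-7 → replaces -6 → [-8, -7, -2]
-3 → replaces -2 → [-8, -7, -3]
-4 → replaces -3 → [-8, -7, -4]
-5 → replaces -4 → [-8, -7, -5]
-3 → extends → [-8, -7, -5, -3]
-2 → extends → [-8, -7, -5, -3, -2]
Five tails, so the longest strictly decreasing subsequence of the original has length 5.

5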